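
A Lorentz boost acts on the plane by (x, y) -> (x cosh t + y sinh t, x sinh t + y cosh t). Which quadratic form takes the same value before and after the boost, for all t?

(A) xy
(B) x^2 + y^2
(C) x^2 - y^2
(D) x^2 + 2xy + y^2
C

Write x' = x cosh t + y sinh t, y' = x sinh t + y cosh t and substitute into each option:
(A) xy: (x cosh t + y sinh t)(x sinh t + y cosh t) = xy(cosh^2 t + sinh^2 t) + (x^2 + y^2) sinh t cosh t = xy cosh 2t + (x^2 + y^2)(sinh 2t)/2   [not invariant for t != 0]
(B) x^2 + y^2: (x cosh t + y sinh t)^2 + (x sinh t + y cosh t)^2 = (x^2 + y^2)(cosh^2 t + sinh^2 t) + 4xy sinh t cosh t = (x^2 + y^2) cosh 2t + 2xy sinh 2t   [not invariant for t != 0]
(C) x^2 - y^2: (x cosh t + y sinh t)^2 - (x sinh t + y cosh t)^2 = x^2(cosh^2 t - sinh^2 t) + 2xy(cosh t sinh t - sinh t cosh t) + y^2(sinh^2 t - cosh^2 t) = x^2 - y^2   [invariant, using cosh^2 t - sinh^2 t = 1]
(D) x^2 + 2xy + y^2: (x' + y')^2 with x' + y' = (x + y)(cosh t + sinh t) = (x + y)e^t, so it becomes (x + y)^2 e^(2t)   [not invariant for t != 0]

Only (C) x^2 - y^2 is unchanged; it is the Minkowski form preserved by Lorentz boosts, just as x^2 + y^2 is preserved by ordinary rotations.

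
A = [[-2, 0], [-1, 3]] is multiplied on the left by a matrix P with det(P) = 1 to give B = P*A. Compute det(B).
-6

By the multiplicative property of determinants, det(B) = det(P*A) = det(P) * det(A) = det(A),
so the determinant is invariant under multiplication by any determinant-1 matrix; we just need det(A).

det(A) = (-2)(3) - (0)(-1) = -6 - 0 = -6

Therefore det(B) = 1 * (-6) = -6.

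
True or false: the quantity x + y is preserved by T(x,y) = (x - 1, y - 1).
False

Substitute T(x,y) = (x - 1, y - 1) into the expression and compare with the original.

Original: x + y
After applying T: (x - 1) + (y - 1) = x + y - 2

This differs from the original x + y (difference: -2), so the expression is NOT invariant.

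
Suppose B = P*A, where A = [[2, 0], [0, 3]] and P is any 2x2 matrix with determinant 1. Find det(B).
6

By the multiplicative property of determinants, det(B) = det(P*A) = det(P) * det(A) = det(A),
so the determinant is invariant under multiplication by any determinant-1 matrix; we just need det(A).

det(A) = (2)(3) - (0)(0) = 6 - 0 = 6

Therefore det(B) = 1 * 6 = 6.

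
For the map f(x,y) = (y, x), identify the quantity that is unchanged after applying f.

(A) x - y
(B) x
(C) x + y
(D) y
C

For f(x,y) = (y, x):
After applying f: x' = y, y' = x. So x' + y' = y + x = x + y.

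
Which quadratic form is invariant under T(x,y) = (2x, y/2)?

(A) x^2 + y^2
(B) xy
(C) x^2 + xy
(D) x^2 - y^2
B

T multiplies x by 2 and divides y by 2.
Substitute the transformed coordinates into each option and compare with the original:
(A) x^2 + y^2  ->  (2x)^2 + (y/2)^2 = 4x^2 + y^2/4   [differs from x^2 + y^2: not invariant]
(B) xy  ->  (2x)(y/2) = xy   [equals xy: invariant]
(C) x^2 + xy  ->  (2x)^2 + (2x)(y/2) = 4x^2 + xy   [differs from x^2 + xy: not invariant]
(D) x^2 - y^2  ->  (2x)^2 - (y/2)^2 = 4x^2 - y^2/4   [differs from x^2 - y^2: not invariant]

Only option (B), xy, is unchanged by the transformation.
The factors 2 and 1/2 cancel only in the pure product xy.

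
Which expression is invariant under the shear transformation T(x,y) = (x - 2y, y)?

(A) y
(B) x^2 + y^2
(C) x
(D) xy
A

Under the shear T(x,y) = (x - 2y, y):
Substitute the transformed coordinates into each option and compare with the original:
(A) y  ->  (y) = y   [equals y: invariant]
(B) x^2 + y^2  ->  (x - 2y)^2 + (y)^2 = x^2 - 4xy + 5y^2   [differs from x^2 + y^2: not invariant]
(C) x  ->  (x - 2y) = x - 2y   [differs from x: not invariant]
(D) xy  ->  (x - 2y)(y) = xy - 2y^2   [differs from xy: not invariant]

Only option (A), y, is unchanged by the transformation.
A horizontal shear moves points parallel to the x-axis, so the y-coordinate (and any function of y alone) is unchanged.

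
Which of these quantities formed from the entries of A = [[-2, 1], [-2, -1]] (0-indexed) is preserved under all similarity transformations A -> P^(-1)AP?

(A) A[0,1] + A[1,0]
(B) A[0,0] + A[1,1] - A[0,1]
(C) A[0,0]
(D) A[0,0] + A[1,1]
D

A[0,0] + A[1,1] is the trace of A. By the cyclic property of the trace, tr(P^(-1)AP) = tr(APP^(-1)) = tr(A), so it is the same for every matrix similar to A.

The other combinations are not similarity invariants. For example, take P = [[2, 1], [1, 1]] (det P = 1), so P^(-1) = [[1, -1], [-1, 2]] and
B = P^(-1)AP = [[2, 2], [-7, -5]].
Evaluating each option on A and on B:
(A) A[0,1] + A[1,0]: -1 for A, -5 for B -> changes
(B) A[0,0] + A[1,1] - A[0,1]: -4 for A, -5 for B -> changes
(C) A[0,0]: -2 for A, 2 for B -> changes
(D) A[0,0] + A[1,1]: -3 for A, -3 for B -> unchanged

Only (D) A[0,0] + A[1,1] = -3 survives (and it does so for every P, not just this one), so it is the invariant.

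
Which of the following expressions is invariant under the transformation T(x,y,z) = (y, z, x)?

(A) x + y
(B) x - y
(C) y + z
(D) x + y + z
D

Apply T(x,y,z) = (y, z, x) to each option, i.e. replace (x, y, z) by the transformed coordinates.
Substitute the transformed coordinates into each option and compare with the original:
(A) x + y  ->  (y) + (z) = y + z   [differs from x + y: not invariant]
(B) x - y  ->  (y) - (z) = y - z   [differs from x - y: not invariant]
(C) y + z  ->  (z) + (x) = x + z   [differs from y + z: not invariant]
(D) x + y + z  ->  (y) + (z) + (x) = x + y + z   [equals x + y + z: invariant]

Only option (D), x + y + z, is unchanged by the transformation.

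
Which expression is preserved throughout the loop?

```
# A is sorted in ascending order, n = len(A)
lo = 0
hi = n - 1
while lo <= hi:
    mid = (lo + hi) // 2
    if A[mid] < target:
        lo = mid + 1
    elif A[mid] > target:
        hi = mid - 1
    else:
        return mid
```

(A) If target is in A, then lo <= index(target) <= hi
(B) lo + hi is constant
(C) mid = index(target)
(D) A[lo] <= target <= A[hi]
A

A loop invariant must hold before the first iteration and be re-established by every execution of the body.

(A) If target is in A, then lo <= index(target) <= hi: Before the loop [lo, hi] = [0, n-1] covers every index. When A[mid] < target, sortedness puts target strictly to the right of mid, so setting lo = mid + 1 keeps index(target) in [lo, hi]; symmetrically for hi = mid - 1. Hence 'if target is in A then lo <= index(target) <= hi' holds after every iteration, and when lo > hi it proves target is absent.

The other options fail:
(B) lo + hi is constant: each iteration moves exactly one of lo, hi, so lo + hi changes (e.g. 0 + (n-1) becomes (mid+1) + (n-1)).
(C) mid = index(target): mid is just the current probe; it equals index(target) only on the iteration that returns.
(D) A[lo] <= target <= A[hi]: fails when target is not in A (e.g. target < A[0] already violates it before the loop), so it is not maintained in general.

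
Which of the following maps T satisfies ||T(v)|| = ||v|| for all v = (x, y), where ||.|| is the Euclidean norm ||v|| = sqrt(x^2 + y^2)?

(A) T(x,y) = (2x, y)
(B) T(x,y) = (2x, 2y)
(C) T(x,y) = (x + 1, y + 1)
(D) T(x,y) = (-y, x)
D

A transformation preserves a norm if ||T(v)|| = ||v|| for every v; a single vector where the norm changes rules an option out.

(A) T(x,y) = (2x, y): v = (1, 0) has norm sqrt((1)^2 + (0)^2) = 1, but T(v) = (2, 0) has norm 2 -- not preserved.
(B) T(x,y) = (2x, 2y): v = (1, 0) has norm sqrt((1)^2 + (0)^2) = 1, but T(v) = (2, 0) has norm 2 -- not preserved.
(C) T(x,y) = (x + 1, y + 1): v = (1, 0) has norm sqrt((1)^2 + (0)^2) = 1, but T(v) = (2, 1) has norm sqrt(5) -- not preserved.
(D) T(x,y) = (-y, x): preserves the norm -- it is an orthogonal map (a rotation/reflection), and (-y)^2 + (x)^2 simplifies to x^2 + y^2.

Therefore the answer is (D).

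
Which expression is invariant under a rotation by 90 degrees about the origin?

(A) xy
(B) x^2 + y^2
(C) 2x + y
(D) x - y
B

A rotation by 90 degrees sends (x, y) to (-y, x).
Substitute the transformed coordinates into each option and compare with the original:
(A) xy  ->  (-y)(x) = -xy   [differs from xy: not invariant]
(B) x^2 + y^2  ->  (-y)^2 + (x)^2 = x^2 + y^2   [equals x^2 + y^2: invariant]
(C) 2x + y  ->  2(-y) + (x) = x - 2y   [differs from 2x + y: not invariant]
(D) x - y  ->  (-y) - (x) = -x - y   [differs from x - y: not invariant]

Only option (B), x^2 + y^2, is unchanged by the transformation.
Geometrically, x^2 + y^2 is the squared distance from the origin, which every rotation about the origin preserves.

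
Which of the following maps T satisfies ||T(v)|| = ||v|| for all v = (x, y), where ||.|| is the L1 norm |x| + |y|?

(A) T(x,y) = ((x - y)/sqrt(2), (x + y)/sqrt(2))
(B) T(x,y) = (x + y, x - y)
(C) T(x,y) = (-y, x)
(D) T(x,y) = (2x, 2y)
C

A transformation preserves a norm if ||T(v)|| = ||v|| for every v; a single vector where the norm changes rules an option out.

(A) T(x,y) = ((x - y)/sqrt(2), (x + y)/sqrt(2)): v = (1, 0) has norm |1| + |0| = 1, but T(v) = (sqrt(2)/2, sqrt(2)/2) has norm sqrt(2) -- not preserved.
(B) T(x,y) = (x + y, x - y): v = (1, 0) has norm |1| + |0| = 1, but T(v) = (1, 1) has norm 2 -- not preserved.
(C) T(x,y) = (-y, x): preserves the norm -- it only permutes the coordinates and/or flips signs, which leaves |x| + |y| unchanged.
(D) T(x,y) = (2x, 2y): v = (1, 0) has norm |1| + |0| = 1, but T(v) = (2, 0) has norm 2 -- not preserved.

Therefore the answer is (C).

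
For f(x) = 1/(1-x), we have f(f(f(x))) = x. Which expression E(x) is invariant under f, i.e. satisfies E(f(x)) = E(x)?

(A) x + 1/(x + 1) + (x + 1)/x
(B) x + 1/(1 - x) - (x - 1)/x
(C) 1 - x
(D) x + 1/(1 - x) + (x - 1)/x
D

Replace x by f(x) = 1/(1 - x) in each option and simplify. As a quick numerical cross-check, also compare E(4) with E(f(4)) = E(-1/3).

(A) x + 1/(x + 1) + (x + 1)/x  ->  (1/(1 - x)) + 1/((1/(1 - x)) + 1) + ((1/(1 - x)) + 1)/(1/(1 - x)) = (-x^3 + 6x^2 - 11x + 7)/(x^2 - 3x + 2); check: E(4) = 109/20 but E(-1/3) = -5/6.   [not invariant]
(B) x + 1/(1 - x) - (x - 1)/x  ->  (1/(1 - x)) + 1/(1 - (1/(1 - x))) - ((1/(1 - x)) - 1)/(1/(1 - x)) = (x^2(1 - x) - x + (x - 1)^2)/(x(x - 1)); check: E(4) = 35/12 but E(-1/3) = -43/12.   [not invariant]
(C) 1 - x  ->  1 - (1/(1 - x)) = x/(x - 1); check: E(4) = -3 but E(-1/3) = 4/3.   [not invariant]
(D) x + 1/(1 - x) + (x - 1)/x  ->  (1/(1 - x)) + 1/(1 - (1/(1 - x))) + ((1/(1 - x)) - 1)/(1/(1 - x)), which simplifies back to x + 1/(1 - x) + (x - 1)/x; check: E(4) = 53/12, E(-1/3) = 53/12.   [invariant]

Only (D) is unchanged. Indeed f(f(x)) = 1/(1 - 1/(1-x)) = (1-x)/(-x) = (x-1)/x, so E(x) = x + f(x) + f(f(x)) is the sum over the whole 3-cycle; applying f just permutes the three terms cyclically (x -> f(x) -> f(f(x)) -> x), leaving the sum unchanged.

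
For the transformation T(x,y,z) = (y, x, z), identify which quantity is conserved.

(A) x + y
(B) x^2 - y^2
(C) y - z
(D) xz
A

Apply T(x,y,z) = (y, x, z) to each option, i.e. replace (x, y, z) by the transformed coordinates.
Substitute the transformed coordinates into each option and compare with the original:
(A) x + y  ->  (y) + (x) = x + y   [equals x + y: invariant]
(B) x^2 - y^2  ->  (y)^2 - (x)^2 = -x^2 + y^2   [differs from x^2 - y^2: not invariant]
(C) y - z  ->  (x) - (z) = x - z   [differs from y - z: not invariant]
(D) xz  ->  (y)(z) = yz   [differs from xz: not invariant]

Only option (A), x + y, is unchanged by the transformation.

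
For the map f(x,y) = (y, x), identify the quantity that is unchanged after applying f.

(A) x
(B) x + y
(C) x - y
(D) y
B

For f(x,y) = (y, x):
After applying f: x' = y, y' = x. So x' + y' = y + x = x + y.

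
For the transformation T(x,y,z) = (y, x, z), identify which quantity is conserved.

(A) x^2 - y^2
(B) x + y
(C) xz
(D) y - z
B

Apply T(x,y,z) = (y, x, z) to each option, i.e. replace (x, y, z) by the transformed coordinates.
Substitute the transformed coordinates into each option and compare with the original:
(A) x^2 - y^2  ->  (y)^2 - (x)^2 = -x^2 + y^2   [differs from x^2 - y^2: not invariant]
(B) x + y  ->  (y) + (x) = x + y   [equals x + y: invariant]
(C) xz  ->  (y)(z) = yz   [differs from xz: not invariant]
(D) y - z  ->  (x) - (z) = x - z   [differs from y - z: not invariant]

Only option (B), x + y, is unchanged by the transformation.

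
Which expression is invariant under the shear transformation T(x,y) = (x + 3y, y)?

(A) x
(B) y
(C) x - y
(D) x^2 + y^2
B

Under the shear T(x,y) = (x + 3y, y):
Substitute the transformed coordinates into each option and compare with the original:
(A) x  ->  (x + 3y) = x + 3y   [differs from x: not invariant]
(B) y  ->  (y) = y   [equals y: invariant]
(C) x - y  ->  (x + 3y) - (y) = x + 2y   [differs from x - y: not invariant]
(D) x^2 + y^2  ->  (x + 3y)^2 + (y)^2 = x^2 + 6xy + 10y^2   [differs from x^2 + y^2: not invariant]

Only option (B), y, is unchanged by the transformation.
A horizontal shear moves points parallel to the x-axis, so the y-coordinate (and any function of y alone) is unchanged.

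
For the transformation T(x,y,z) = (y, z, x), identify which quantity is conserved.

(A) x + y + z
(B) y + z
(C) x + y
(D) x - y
A

Apply T(x,y,z) = (y, z, x) to each option, i.e. replace (x, y, z) by the transformed coordinates.
Substitute the transformed coordinates into each option and compare with the original:
(A) x + y + z  ->  (y) + (z) + (x) = x + y + z   [equals x + y + z: invariant]
(B) y + z  ->  (z) + (x) = x + z   [differs from y + z: not invariant]
(C) x + y  ->  (y) + (z) = y + z   [differs from x + y: not invariant]
(D) x - y  ->  (y) - (z) = y - z   [differs from x - y: not invariant]

Only option (A), x + y + z, is unchanged by the transformation.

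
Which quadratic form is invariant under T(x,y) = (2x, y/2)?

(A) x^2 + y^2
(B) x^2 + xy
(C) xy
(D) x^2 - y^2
C

T multiplies x by 2 and divides y by 2.
Substitute the transformed coordinates into each option and compare with the original:
(A) x^2 + y^2  ->  (2x)^2 + (y/2)^2 = 4x^2 + y^2/4   [differs from x^2 + y^2: not invariant]
(B) x^2 + xy  ->  (2x)^2 + (2x)(y/2) = 4x^2 + xy   [differs from x^2 + xy: not invariant]
(C) xy  ->  (2x)(y/2) = xy   [equals xy: invariant]
(D) x^2 - y^2  ->  (2x)^2 - (y/2)^2 = 4x^2 - y^2/4   [differs from x^2 - y^2: not invariant]

Only option (C), xy, is unchanged by the transformation.
The factors 2 and 1/2 cancel only in the pure product xy.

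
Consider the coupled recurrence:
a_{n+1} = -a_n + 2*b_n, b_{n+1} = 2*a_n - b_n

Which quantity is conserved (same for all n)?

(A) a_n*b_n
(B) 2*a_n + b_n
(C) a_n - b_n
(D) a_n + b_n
D

Replace a_n by a_{n+1} = -a_n + 2*b_n and b_n by b_{n+1} = 2*a_n - b_n in each option and simplify:
(A) a_n*b_n  ->  (-a_n + 2*b_n)*(2*a_n - b_n) = -2*a_n^2 + 5*a_n*b_n - 2*b_n^2   [not conserved]
(B) 2*a_n + b_n  ->  2*(-a_n + 2*b_n) + (2*a_n - b_n) = 3*b_n   [not conserved]
(C) a_n - b_n  ->  (-a_n + 2*b_n) - (2*a_n - b_n) = -3*a_n + 3*b_n   [not conserved]
(D) a_n + b_n  ->  (-a_n + 2*b_n) + (2*a_n - b_n) = a_n + b_n   [conserved]

Only (D) a_n + b_n returns to itself after one step, so it is the conserved quantity.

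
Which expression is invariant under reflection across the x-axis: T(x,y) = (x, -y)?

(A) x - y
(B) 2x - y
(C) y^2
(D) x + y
C

The map is reflection across the x-axis: T(x,y) = (x, -y).
Substitute the transformed coordinates into each option and compare with the original:
(A) x - y  ->  (x) - (-y) = x + y   [differs from x - y: not invariant]
(B) 2x - y  ->  2(x) - (-y) = 2x + y   [differs from 2x - y: not invariant]
(C) y^2  ->  (-y)^2 = y^2   [equals y^2: invariant]
(D) x + y  ->  (x) + (-y) = x - y   [differs from x + y: not invariant]

Only option (C), y^2, is unchanged by the transformation.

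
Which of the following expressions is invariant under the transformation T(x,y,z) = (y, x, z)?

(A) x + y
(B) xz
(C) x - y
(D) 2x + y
A

Apply T(x,y,z) = (y, x, z) to each option, i.e. replace (x, y, z) by the transformed coordinates.
Substitute the transformed coordinates into each option and compare with the original:
(A) x + y  ->  (y) + (x) = x + y   [equals x + y: invariant]
(B) xz  ->  (y)(z) = yz   [differs from xz: not invariant]
(C) x - y  ->  (y) - (x) = -x + y   [differs from x - y: not invariant]
(D) 2x + y  ->  2(y) + (x) = x + 2y   [differs from 2x + y: not invariant]

Only option (A), x + y, is unchanged by the transformation.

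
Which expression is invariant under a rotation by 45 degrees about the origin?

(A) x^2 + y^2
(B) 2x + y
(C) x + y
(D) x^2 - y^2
A

A rotation by 45 degrees sends (x, y) to (sqrt(2)x/2 - sqrt(2)y/2, sqrt(2)x/2 + sqrt(2)y/2).
Substitute the transformed coordinates into each option and compare with the original:
(A) x^2 + y^2  ->  (sqrt(2)x/2 - sqrt(2)y/2)^2 + (sqrt(2)x/2 + sqrt(2)y/2)^2 = x^2 + y^2   [equals x^2 + y^2: invariant]
(B) 2x + y  ->  2(sqrt(2)x/2 - sqrt(2)y/2) + (sqrt(2)x/2 + sqrt(2)y/2) = 3sqrt(2)x/2 - sqrt(2)y/2   [differs from 2x + y: not invariant]
(C) x + y  ->  (sqrt(2)x/2 - sqrt(2)y/2) + (sqrt(2)x/2 + sqrt(2)y/2) = sqrt(2)x   [differs from x + y: not invariant]
(D) x^2 - y^2  ->  (sqrt(2)x/2 - sqrt(2)y/2)^2 - (sqrt(2)x/2 + sqrt(2)y/2)^2 = -2xy   [differs from x^2 - y^2: not invariant]

Only option (A), x^2 + y^2, is unchanged by the transformation.
Geometrically, x^2 + y^2 is the squared distance from the origin, which every rotation about the origin preserves.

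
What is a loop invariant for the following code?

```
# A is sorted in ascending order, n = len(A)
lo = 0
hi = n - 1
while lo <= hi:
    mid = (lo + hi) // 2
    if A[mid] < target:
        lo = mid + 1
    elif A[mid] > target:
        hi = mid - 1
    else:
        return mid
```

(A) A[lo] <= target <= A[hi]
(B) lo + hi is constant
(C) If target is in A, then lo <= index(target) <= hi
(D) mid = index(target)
C

A loop invariant must hold before the first iteration and be re-established by every execution of the body.

(C) If target is in A, then lo <= index(target) <= hi: Before the loop [lo, hi] = [0, n-1] covers every index. When A[mid] < target, sortedness puts target strictly to the right of mid, so setting lo = mid + 1 keeps index(target) in [lo, hi]; symmetrically for hi = mid - 1. Hence 'if target is in A then lo <= index(target) <= hi' holds after every iteration, and when lo > hi it proves target is absent.

The other options fail:
(A) A[lo] <= target <= A[hi]: fails when target is not in A (e.g. target < A[0] already violates it before the loop), so it is not maintained in general.
(B) lo + hi is constant: each iteration moves exactly one of lo, hi, so lo + hi changes (e.g. 0 + (n-1) becomes (mid+1) + (n-1)).
(D) mid = index(target): mid is just the current probe; it equals index(target) only on the iteration that returns.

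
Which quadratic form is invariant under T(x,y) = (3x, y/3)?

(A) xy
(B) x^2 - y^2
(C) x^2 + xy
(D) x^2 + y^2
A

T multiplies x by 3 and divides y by 3.
Substitute the transformed coordinates into each option and compare with the original:
(A) xy  ->  (3x)(y/3) = xy   [equals xy: invariant]
(B) x^2 - y^2  ->  (3x)^2 - (y/3)^2 = 9x^2 - y^2/9   [differs from x^2 - y^2: not invariant]
(C) x^2 + xy  ->  (3x)^2 + (3x)(y/3) = 9x^2 + xy   [differs from x^2 + xy: not invariant]
(D) x^2 + y^2  ->  (3x)^2 + (y/3)^2 = 9x^2 + y^2/9   [differs from x^2 + y^2: not invariant]

Only option (A), xy, is unchanged by the transformation.
The factors 3 and 1/3 cancel only in the pure product xy.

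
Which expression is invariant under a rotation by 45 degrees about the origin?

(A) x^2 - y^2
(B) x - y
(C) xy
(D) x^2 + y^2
D

A rotation by 45 degrees sends (x, y) to (sqrt(2)x/2 - sqrt(2)y/2, sqrt(2)x/2 + sqrt(2)y/2).
Substitute the transformed coordinates into each option and compare with the original:
(A) x^2 - y^2  ->  (sqrt(2)x/2 - sqrt(2)y/2)^2 - (sqrt(2)x/2 + sqrt(2)y/2)^2 = -2xy   [differs from x^2 - y^2: not invariant]
(B) x - y  ->  (sqrt(2)x/2 - sqrt(2)y/2) - (sqrt(2)x/2 + sqrt(2)y/2) = -sqrt(2)y   [differs from x - y: not invariant]
(C) xy  ->  (sqrt(2)x/2 - sqrt(2)y/2)(sqrt(2)x/2 + sqrt(2)y/2) = x^2/2 - y^2/2   [differs from xy: not invariant]
(D) x^2 + y^2  ->  (sqrt(2)x/2 - sqrt(2)y/2)^2 + (sqrt(2)x/2 + sqrt(2)y/2)^2 = x^2 + y^2   [equals x^2 + y^2: invariant]

Only option (D), x^2 + y^2, is unchanged by the transformation.
Geometrically, x^2 + y^2 is the squared distance from the origin, which every rotation about the origin preserves.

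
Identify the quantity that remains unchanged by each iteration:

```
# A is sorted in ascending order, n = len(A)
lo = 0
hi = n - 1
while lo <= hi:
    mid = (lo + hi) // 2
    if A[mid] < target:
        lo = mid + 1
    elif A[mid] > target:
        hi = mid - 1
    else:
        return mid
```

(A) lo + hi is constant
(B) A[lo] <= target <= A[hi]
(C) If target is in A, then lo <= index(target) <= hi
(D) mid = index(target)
C

A loop invariant must hold before the first iteration and be re-established by every execution of the body.

(C) If target is in A, then lo <= index(target) <= hi: Before the loop [lo, hi] = [0, n-1] covers every index. When A[mid] < target, sortedness puts target strictly to the right of mid, so setting lo = mid + 1 keeps index(target) in [lo, hi]; symmetrically for hi = mid - 1. Hence 'if target is in A then lo <= index(target) <= hi' holds after every iteration, and when lo > hi it proves target is absent.

The other options fail:
(A) lo + hi is constant: each iteration moves exactly one of lo, hi, so lo + hi changes (e.g. 0 + (n-1) becomes (mid+1) + (n-1)).
(B) A[lo] <= target <= A[hi]: fails when target is not in A (e.g. target < A[0] already violates it before the loop), so it is not maintained in general.
(D) mid = index(target): mid is just the current probe; it equals index(target) only on the iteration that returns.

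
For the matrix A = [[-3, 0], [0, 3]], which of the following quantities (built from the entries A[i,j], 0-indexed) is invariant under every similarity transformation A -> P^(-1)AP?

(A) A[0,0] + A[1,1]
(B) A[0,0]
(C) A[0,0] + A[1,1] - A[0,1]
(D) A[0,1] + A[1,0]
A

A[0,0] + A[1,1] is the trace of A. By the cyclic property of the trace, tr(P^(-1)AP) = tr(APP^(-1)) = tr(A), so it is the same for every matrix similar to A.

The other combinations are not similarity invariants. For example, take P = [[2, 1], [1, 1]] (det P = 1), so P^(-1) = [[1, -1], [-1, 2]] and
B = P^(-1)AP = [[-9, -6], [12, 9]].
Evaluating each option on A and on B:
(A) A[0,0] + A[1,1]: 0 for A, 0 for B -> unchanged
(B) A[0,0]: -3 for A, -9 for B -> changes
(C) A[0,0] + A[1,1] - A[0,1]: 0 for A, 6 for B -> changes
(D) A[0,1] + A[1,0]: 0 for A, 6 for B -> changes

Only (A) A[0,0] + A[1,1] = 0 survives (and it does so for every P, not just this one), so it is the invariant.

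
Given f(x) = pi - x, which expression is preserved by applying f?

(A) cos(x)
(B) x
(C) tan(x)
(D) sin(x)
D

For f(x) = pi - x:
sin(pi - x) = sin(x), so sine is invariant under this transformation.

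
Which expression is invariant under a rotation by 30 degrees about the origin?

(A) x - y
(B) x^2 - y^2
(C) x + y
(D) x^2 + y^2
D

A rotation by 30 degrees sends (x, y) to (sqrt(3)x/2 - y/2, x/2 + sqrt(3)y/2).
Substitute the transformed coordinates into each option and compare with the original:
(A) x - y  ->  (sqrt(3)x/2 - y/2) - (x/2 + sqrt(3)y/2) = -x/2 + sqrt(3)x/2 - sqrt(3)y/2 - y/2   [differs from x - y: not invariant]
(B) x^2 - y^2  ->  (sqrt(3)x/2 - y/2)^2 - (x/2 + sqrt(3)y/2)^2 = x^2/2 - sqrt(3)xy - y^2/2   [differs from x^2 - y^2: not invariant]
(C) x + y  ->  (sqrt(3)x/2 - y/2) + (x/2 + sqrt(3)y/2) = x/2 + sqrt(3)x/2 - y/2 + sqrt(3)y/2   [differs from x + y: not invariant]
(D) x^2 + y^2  ->  (sqrt(3)x/2 - y/2)^2 + (x/2 + sqrt(3)y/2)^2 = x^2 + y^2   [equals x^2 + y^2: invariant]

Only option (D), x^2 + y^2, is unchanged by the transformation.
Geometrically, x^2 + y^2 is the squared distance from the origin, which every rotation about the origin preserves.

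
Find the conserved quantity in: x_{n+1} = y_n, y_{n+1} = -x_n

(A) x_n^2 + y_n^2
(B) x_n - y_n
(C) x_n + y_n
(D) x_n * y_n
A

For the recurrence x_{n+1} = y_n, y_{n+1} = -x_n:

x_{n+1}^2 + y_{n+1}^2 = y_n^2 + (-x_n)^2 = x_n^2 + y_n^2
The sum of squares is conserved (like energy in a harmonic oscillator).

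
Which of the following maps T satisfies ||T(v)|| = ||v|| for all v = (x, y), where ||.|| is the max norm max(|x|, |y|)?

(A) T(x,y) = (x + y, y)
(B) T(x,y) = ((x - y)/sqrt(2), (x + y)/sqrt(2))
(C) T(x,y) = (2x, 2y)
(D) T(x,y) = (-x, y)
D

A transformation preserves a norm if ||T(v)|| = ||v|| for every v; a single vector where the norm changes rules an option out.

(A) T(x,y) = (x + y, y): v = (1, 1) has norm max(|1|, |1|) = 1, but T(v) = (2, 1) has norm 2 -- not preserved.
(B) T(x,y) = ((x - y)/sqrt(2), (x + y)/sqrt(2)): v = (1, 0) has norm max(|1|, |0|) = 1, but T(v) = (sqrt(2)/2, sqrt(2)/2) has norm sqrt(2)/2 -- not preserved.
(C) T(x,y) = (2x, 2y): v = (1, 0) has norm max(|1|, |0|) = 1, but T(v) = (2, 0) has norm 2 -- not preserved.
(D) T(x,y) = (-x, y): preserves the norm -- it only permutes the coordinates and/or flips signs, which leaves max(|x|, |y|) unchanged.

Therefore the answer is (D).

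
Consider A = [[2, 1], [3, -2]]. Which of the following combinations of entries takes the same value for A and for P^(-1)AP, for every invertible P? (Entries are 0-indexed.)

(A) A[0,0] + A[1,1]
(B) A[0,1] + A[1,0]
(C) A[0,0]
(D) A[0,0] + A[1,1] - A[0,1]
A

A[0,0] + A[1,1] is the trace of A. By the cyclic property of the trace, tr(P^(-1)AP) = tr(APP^(-1)) = tr(A), so it is the same for every matrix similar to A.

The other combinations are not similarity invariants. For example, take P = [[1, 1], [1, 2]] (det P = 1), so P^(-1) = [[2, -1], [-1, 1]] and
B = P^(-1)AP = [[5, 9], [-2, -5]].
Evaluating each option on A and on B:
(A) A[0,0] + A[1,1]: 0 for A, 0 for B -> unchanged
(B) A[0,1] + A[1,0]: 4 for A, 7 for B -> changes
(C) A[0,0]: 2 for A, 5 for B -> changes
(D) A[0,0] + A[1,1] - A[0,1]: -1 for A, -9 for B -> changes

Only (A) A[0,0] + A[1,1] = 0 survives (and it does so for every P, not just this one), so it is the invariant.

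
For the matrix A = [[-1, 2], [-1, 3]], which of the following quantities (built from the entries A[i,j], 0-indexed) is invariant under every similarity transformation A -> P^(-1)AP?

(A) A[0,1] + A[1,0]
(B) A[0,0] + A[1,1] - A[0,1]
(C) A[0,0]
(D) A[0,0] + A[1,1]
D

A[0,0] + A[1,1] is the trace of A. By the cyclic property of the trace, tr(P^(-1)AP) = tr(APP^(-1)) = tr(A), so it is the same for every matrix similar to A.

The other combinations are not similarity invariants. For example, take P = [[1, 2], [0, 1]] (det P = 1), so P^(-1) = [[1, -2], [0, 1]] and
B = P^(-1)AP = [[1, -2], [-1, 1]].
Evaluating each option on A and on B:
(A) A[0,1] + A[1,0]: 1 for A, -3 for B -> changes
(B) A[0,0] + A[1,1] - A[0,1]: 0 for A, 4 for B -> changes
(C) A[0,0]: -1 for A, 1 for B -> changes
(D) A[0,0] + A[1,1]: 2 for A, 2 for B -> unchanged

Only (D) A[0,0] + A[1,1] = 2 survives (and it does so for every P, not just this one), so it is the invariant.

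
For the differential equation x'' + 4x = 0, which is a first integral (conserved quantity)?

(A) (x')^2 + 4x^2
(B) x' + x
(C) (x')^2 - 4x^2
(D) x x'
A

A first integral I satisfies dI/dt = 0 along every solution. Differentiate each option and use the equation of motion:
(A) d/dt[(x')^2 + 4x^2] = 2x'x'' + 8x x' = 2x'(-4x) + 8x x' = 0
(B) d/dt[x' + x] = x'' + x' = -4x + x', not identically 0
(C) d/dt[(x')^2 - 4x^2] = 2x'x'' - 8x x' = -16x x', not identically 0
(D) d/dt[x x'] = (x')^2 + x x'' = (x')^2 - 4x^2, not identically 0

Only (A) has zero time-derivative. So the energy-like quantity (x')^2 + 4x^2 is the first integral.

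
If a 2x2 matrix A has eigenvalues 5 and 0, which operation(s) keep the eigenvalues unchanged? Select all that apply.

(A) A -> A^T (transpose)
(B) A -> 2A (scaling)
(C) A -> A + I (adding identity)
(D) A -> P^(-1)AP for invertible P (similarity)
A and D

Eigenvalues are preserved by:
1. Similarity transformations: A -> P^(-1)AP (same characteristic polynomial)
2. Transpose: A^T has the same eigenvalues as A

Eigenvalues are NOT preserved by:
- Adding identity: eigenvalues become 5+1, 0+1
- Scaling: eigenvalues become 10, 0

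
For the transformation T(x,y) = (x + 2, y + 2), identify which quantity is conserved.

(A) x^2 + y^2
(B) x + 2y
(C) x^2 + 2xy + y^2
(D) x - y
D

An expression E(x,y) is invariant under T if E(T(x,y)) = E(x,y). Here T(x,y) = (x + 2, y + 2).
Substitute the transformed coordinates into each option and compare with the original:
(A) x^2 + y^2  ->  (x + 2)^2 + (y + 2)^2 = x^2 + 4x + y^2 + 4y + 8   [differs from x^2 + y^2: not invariant]
(B) x + 2y  ->  (x + 2) + 2(y + 2) = x + 2y + 6   [differs from x + 2y: not invariant]
(C) x^2 + 2xy + y^2  ->  (x + 2)^2 + 2(x + 2)(y + 2) + (y + 2)^2 = x^2 + 2xy + 8x + y^2 + 8y + 16   [differs from x^2 + 2xy + y^2: not invariant]
(D) x - y  ->  (x + 2) - (y + 2) = x - y   [equals x - y: invariant]

Only option (D), x - y, is unchanged by the transformation.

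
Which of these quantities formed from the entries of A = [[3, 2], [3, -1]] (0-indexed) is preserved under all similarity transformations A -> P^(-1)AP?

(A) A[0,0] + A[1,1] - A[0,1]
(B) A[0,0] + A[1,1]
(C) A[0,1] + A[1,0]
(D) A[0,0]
B

A[0,0] + A[1,1] is the trace of A. By the cyclic property of the trace, tr(P^(-1)AP) = tr(APP^(-1)) = tr(A), so it is the same for every matrix similar to A.

The other combinations are not similarity invariants. For example, take P = [[1, 1], [0, 1]] (det P = 1), so P^(-1) = [[1, -1], [0, 1]] and
B = P^(-1)AP = [[0, 3], [3, 2]].
Evaluating each option on A and on B:
(A) A[0,0] + A[1,1] - A[0,1]: 0 for A, -1 for B -> changes
(B) A[0,0] + A[1,1]: 2 for A, 2 for B -> unchanged
(C) A[0,1] + A[1,0]: 5 for A, 6 for B -> changes
(D) A[0,0]: 3 for A, 0 for B -> changes

Only (B) A[0,0] + A[1,1] = 2 survives (and it does so for every P, not just this one), so it is the invariant.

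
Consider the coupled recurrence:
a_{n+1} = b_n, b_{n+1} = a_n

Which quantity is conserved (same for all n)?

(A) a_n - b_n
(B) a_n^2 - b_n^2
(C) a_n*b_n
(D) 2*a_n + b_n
C

Replace a_n by a_{n+1} = b_n and b_n by b_{n+1} = a_n in each option and simplify:
(A) a_n - b_n  ->  (b_n) - (a_n) = -a_n + b_n   [not conserved]
(B) a_n^2 - b_n^2  ->  (b_n)^2 - (a_n)^2 = -a_n^2 + b_n^2   [not conserved]
(C) a_n*b_n  ->  (b_n)*(a_n) = a_n*b_n   [conserved]
(D) 2*a_n + b_n  ->  2*(b_n) + (a_n) = a_n + 2*b_n   [not conserved]

Only (C) a_n*b_n returns to itself after one step, so it is the conserved quantity.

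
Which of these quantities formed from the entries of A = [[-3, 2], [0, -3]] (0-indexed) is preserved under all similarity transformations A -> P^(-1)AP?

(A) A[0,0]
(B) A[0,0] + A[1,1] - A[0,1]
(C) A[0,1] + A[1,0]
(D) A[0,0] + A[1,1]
D

A[0,0] + A[1,1] is the trace of A. By the cyclic property of the trace, tr(P^(-1)AP) = tr(APP^(-1)) = tr(A), so it is the same for every matrix similar to A.

The other combinations are not similarity invariants. For example, take P = [[1, 1], [1, 2]] (det P = 1), so P^(-1) = [[2, -1], [-1, 1]] and
B = P^(-1)AP = [[1, 8], [-2, -7]].
Evaluating each option on A and on B:
(A) A[0,0]: -3 for A, 1 for B -> changes
(B) A[0,0] + A[1,1] - A[0,1]: -8 for A, -14 for B -> changes
(C) A[0,1] + A[1,0]: 2 for A, 6 for B -> changes
(D) A[0,0] + A[1,1]: -6 for A, -6 for B -> unchanged

Only (D) A[0,0] + A[1,1] = -6 survives (and it does so for every P, not just this one), so it is the invariant.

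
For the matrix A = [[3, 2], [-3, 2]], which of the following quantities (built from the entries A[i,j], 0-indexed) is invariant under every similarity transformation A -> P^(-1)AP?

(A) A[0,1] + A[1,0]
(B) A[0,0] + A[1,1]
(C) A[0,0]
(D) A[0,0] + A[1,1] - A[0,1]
B

A[0,0] + A[1,1] is the trace of A. By the cyclic property of the trace, tr(P^(-1)AP) = tr(APP^(-1)) = tr(A), so it is the same for every matrix similar to A.

The other combinations are not similarity invariants. For example, take P = [[2, 1], [1, 1]] (det P = 1), so P^(-1) = [[1, -1], [-1, 2]] and
B = P^(-1)AP = [[12, 6], [-16, -7]].
Evaluating each option on A and on B:
(A) A[0,1] + A[1,0]: -1 for A, -10 for B -> changes
(B) A[0,0] + A[1,1]: 5 for A, 5 for B -> unchanged
(C) A[0,0]: 3 for A, 12 for B -> changes
(D) A[0,0] + A[1,1] - A[0,1]: 3 for A, -1 for B -> changes

Only (B) A[0,0] + A[1,1] = 5 survives (and it does so for every P, not just this one), so it is the invariant.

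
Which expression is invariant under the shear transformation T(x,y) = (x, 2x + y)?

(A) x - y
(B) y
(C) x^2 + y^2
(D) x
D

Under the shear T(x,y) = (x, 2x + y):
Substitute the transformed coordinates into each option and compare with the original:
(A) x - y  ->  (x) - (2x + y) = -x - y   [differs from x - y: not invariant]
(B) y  ->  (2x + y) = 2x + y   [differs from y: not invariant]
(C) x^2 + y^2  ->  (x)^2 + (2x + y)^2 = 5x^2 + 4xy + y^2   [differs from x^2 + y^2: not invariant]
(D) x  ->  (x) = x   [equals x: invariant]

Only option (D), x, is unchanged by the transformation.
A vertical shear moves points parallel to the y-axis, so the x-coordinate (and any function of x alone) is unchanged.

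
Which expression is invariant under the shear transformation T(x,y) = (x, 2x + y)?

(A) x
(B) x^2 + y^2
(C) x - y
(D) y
A

Under the shear T(x,y) = (x, 2x + y):
Substitute the transformed coordinates into each option and compare with the original:
(A) x  ->  (x) = x   [equals x: invariant]
(B) x^2 + y^2  ->  (x)^2 + (2x + y)^2 = 5x^2 + 4xy + y^2   [differs from x^2 + y^2: not invariant]
(C) x - y  ->  (x) - (2x + y) = -x - y   [differs from x - y: not invariant]
(D) y  ->  (2x + y) = 2x + y   [differs from y: not invariant]

Only option (A), x, is unchanged by the transformation.
A vertical shear moves points parallel to the y-axis, so the x-coordinate (and any function of x alone) is unchanged.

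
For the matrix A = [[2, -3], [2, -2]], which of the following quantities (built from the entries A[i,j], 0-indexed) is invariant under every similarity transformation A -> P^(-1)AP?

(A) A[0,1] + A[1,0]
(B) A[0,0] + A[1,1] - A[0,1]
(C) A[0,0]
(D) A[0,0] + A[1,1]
D

A[0,0] + A[1,1] is the trace of A. By the cyclic property of the trace, tr(P^(-1)AP) = tr(APP^(-1)) = tr(A), so it is the same for every matrix similar to A.

The other combinations are not similarity invariants. For example, take P = [[2, 1], [1, 1]] (det P = 1), so P^(-1) = [[1, -1], [-1, 2]] and
B = P^(-1)AP = [[-1, -1], [3, 1]].
Evaluating each option on A and on B:
(A) A[0,1] + A[1,0]: -1 for A, 2 for B -> changes
(B) A[0,0] + A[1,1] - A[0,1]: 3 for A, 1 for B -> changes
(C) A[0,0]: 2 for A, -1 for B -> changes
(D) A[0,0] + A[1,1]: 0 for A, 0 for B -> unchanged

Only (D) A[0,0] + A[1,1] = 0 survives (and it does so for every P, not just this one), so it is the invariant.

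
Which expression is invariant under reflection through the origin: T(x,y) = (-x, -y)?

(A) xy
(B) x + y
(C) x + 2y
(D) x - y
A

The map is reflection through the origin: T(x,y) = (-x, -y).
Substitute the transformed coordinates into each option and compare with the original:
(A) xy  ->  (-x)(-y) = xy   [equals xy: invariant]
(B) x + y  ->  (-x) + (-y) = -x - y   [differs from x + y: not invariant]
(C) x + 2y  ->  (-x) + 2(-y) = -x - 2y   [differs from x + 2y: not invariant]
(D) x - y  ->  (-x) - (-y) = -x + y   [differs from x - y: not invariant]

Only option (A), xy, is unchanged by the transformation.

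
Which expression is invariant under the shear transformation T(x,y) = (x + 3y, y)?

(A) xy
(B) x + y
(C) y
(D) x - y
C

Under the shear T(x,y) = (x + 3y, y):
Substitute the transformed coordinates into each option and compare with the original:
(A) xy  ->  (x + 3y)(y) = xy + 3y^2   [differs from xy: not invariant]
(B) x + y  ->  (x + 3y) + (y) = x + 4y   [differs from x + y: not invariant]
(C) y  ->  (y) = y   [equals y: invariant]
(D) x - y  ->  (x + 3y) - (y) = x + 2y   [differs from x - y: not invariant]

Only option (C), y, is unchanged by the transformation.
A horizontal shear moves points parallel to the x-axis, so the y-coordinate (and any function of y alone) is unchanged.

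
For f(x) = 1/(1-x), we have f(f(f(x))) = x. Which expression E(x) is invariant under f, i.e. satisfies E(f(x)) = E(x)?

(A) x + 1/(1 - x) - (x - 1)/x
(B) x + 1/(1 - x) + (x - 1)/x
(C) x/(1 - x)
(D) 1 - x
B

Replace x by f(x) = 1/(1 - x) in each option and simplify. As a quick numerical cross-check, also compare E(3) with E(f(3)) = E(-1/2).

(A) x + 1/(1 - x) - (x - 1)/x  ->  (1/(1 - x)) + 1/(1 - (1/(1 - x))) - ((1/(1 - x)) - 1)/(1/(1 - x)) = (x^2(1 - x) - x + (x - 1)^2)/(x(x - 1)); check: E(3) = 11/6 but E(-1/2) = -17/6.   [not invariant]
(B) x + 1/(1 - x) + (x - 1)/x  ->  (1/(1 - x)) + 1/(1 - (1/(1 - x))) + ((1/(1 - x)) - 1)/(1/(1 - x)), which simplifies back to x + 1/(1 - x) + (x - 1)/x; check: E(3) = 19/6, E(-1/2) = 19/6.   [invariant]
(C) x/(1 - x)  ->  (1/(1 - x))/(1 - (1/(1 - x))) = -1/x; check: E(3) = -3/2 but E(-1/2) = -1/3.   [not invariant]
(D) 1 - x  ->  1 - (1/(1 - x)) = x/(x - 1); check: E(3) = -2 but E(-1/2) = 3/2.   [not invariant]

Only (B) is unchanged. Indeed f(f(x)) = 1/(1 - 1/(1-x)) = (1-x)/(-x) = (x-1)/x, so E(x) = x + f(x) + f(f(x)) is the sum over the whole 3-cycle; applying f just permutes the three terms cyclically (x -> f(x) -> f(f(x)) -> x), leaving the sum unchanged.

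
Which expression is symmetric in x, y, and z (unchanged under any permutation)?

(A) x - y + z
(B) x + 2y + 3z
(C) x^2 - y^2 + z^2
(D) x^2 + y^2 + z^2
D

A symmetric expression is unchanged when the variables are permuted; here the transformation to test is the swap (x, y) -> (y, x).
A symmetric expression must survive every permutation; the single swap x <-> y already eliminates the distractors, and the keyed expression is also unchanged by x <-> z and y <-> z (each variable enters it in exactly the same way).
Substitute the transformed coordinates into each option and compare with the original:
(A) x - y + z  ->  (y) - (x) + z = -x + y + z   [differs from x - y + z: not invariant]
(B) x + 2y + 3z  ->  (y) + 2(x) + 3z = 2x + y + 3z   [differs from x + 2y + 3z: not invariant]
(C) x^2 - y^2 + z^2  ->  (y)^2 - (x)^2 + z^2 = -x^2 + y^2 + z^2   [differs from x^2 - y^2 + z^2: not invariant]
(D) x^2 + y^2 + z^2  ->  (y)^2 + (x)^2 + z^2 = x^2 + y^2 + z^2   [equals x^2 + y^2 + z^2: invariant]

Only option (D), x^2 + y^2 + z^2, is unchanged by the transformation.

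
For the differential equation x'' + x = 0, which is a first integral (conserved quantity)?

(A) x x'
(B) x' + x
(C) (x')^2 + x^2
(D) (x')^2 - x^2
C

A first integral I satisfies dI/dt = 0 along every solution. Differentiate each option and use the equation of motion:
(A) d/dt[x x'] = (x')^2 + x x'' = (x')^2 - x^2, not identically 0
(B) d/dt[x' + x] = x'' + x' = -x + x', not identically 0
(C) d/dt[(x')^2 + x^2] = 2x'x'' + 2x x' = 2x'(-x) + 2x x' = 0
(D) d/dt[(x')^2 - x^2] = 2x'x'' - 2x x' = -4x x', not identically 0

Only (C) has zero time-derivative. So the energy-like quantity (x')^2 + x^2 is the first integral.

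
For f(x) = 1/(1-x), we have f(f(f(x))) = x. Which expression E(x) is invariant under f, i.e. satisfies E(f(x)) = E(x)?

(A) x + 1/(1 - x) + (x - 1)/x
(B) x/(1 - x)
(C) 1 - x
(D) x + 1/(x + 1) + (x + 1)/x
A

Replace x by f(x) = 1/(1 - x) in each option and simplify. As a quick numerical cross-check, also compare E(5) with E(f(5)) = E(-1/4).

(A) x + 1/(1 - x) + (x - 1)/x  ->  (1/(1 - x)) + 1/(1 - (1/(1 - x))) + ((1/(1 - x)) - 1)/(1/(1 - x)), which simplifies back to x + 1/(1 - x) + (x - 1)/x; check: E(5) = 111/20, E(-1/4) = 111/20.   [invariant]
(B) x/(1 - x)  ->  (1/(1 - x))/(1 - (1/(1 - x))) = -1/x; check: E(5) = -5/4 but E(-1/4) = -1/5.   [not invariant]
(C) 1 - x  ->  1 - (1/(1 - x)) = x/(x - 1); check: E(5) = -4 but E(-1/4) = 5/4.   [not invariant]
(D) x + 1/(x + 1) + (x + 1)/x  ->  (1/(1 - x)) + 1/((1/(1 - x)) + 1) + ((1/(1 - x)) + 1)/(1/(1 - x)) = (-x^3 + 6x^2 - 11x + 7)/(x^2 - 3x + 2); check: E(5) = 191/30 but E(-1/4) = -23/12.   [not invariant]

Only (A) is unchanged. Indeed f(f(x)) = 1/(1 - 1/(1-x)) = (1-x)/(-x) = (x-1)/x, so E(x) = x + f(x) + f(f(x)) is the sum over the whole 3-cycle; applying f just permutes the three terms cyclically (x -> f(x) -> f(f(x)) -> x), leaving the sum unchanged.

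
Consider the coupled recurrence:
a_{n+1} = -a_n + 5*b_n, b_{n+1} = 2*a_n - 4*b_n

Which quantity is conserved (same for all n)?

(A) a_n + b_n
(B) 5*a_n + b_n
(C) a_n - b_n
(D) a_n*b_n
A

Replace a_n by a_{n+1} = -a_n + 5*b_n and b_n by b_{n+1} = 2*a_n - 4*b_n in each option and simplify:
(A) a_n + b_n  ->  (-a_n + 5*b_n) + (2*a_n - 4*b_n) = a_n + b_n   [conserved]
(B) 5*a_n + b_n  ->  5*(-a_n + 5*b_n) + (2*a_n - 4*b_n) = -3*a_n + 21*b_n   [not conserved]
(C) a_n - b_n  ->  (-a_n + 5*b_n) - (2*a_n - 4*b_n) = -3*a_n + 9*b_n   [not conserved]
(D) a_n*b_n  ->  (-a_n + 5*b_n)*(2*a_n - 4*b_n) = -2*a_n^2 + 14*a_n*b_n - 20*b_n^2   [not conserved]

Only (A) a_n + b_n returns to itself after one step, so it is the conserved quantity.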